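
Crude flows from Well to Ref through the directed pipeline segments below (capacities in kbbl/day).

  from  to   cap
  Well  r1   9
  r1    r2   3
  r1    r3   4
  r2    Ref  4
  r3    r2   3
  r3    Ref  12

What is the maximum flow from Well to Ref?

Augment Well→r1→r2→Ref: bottleneck 3, flow now 3.
Augment Well→r1→r3→Ref: bottleneck 4, flow now 7.
No augmenting path remains; maximum flow = 7.
In the residual graph, reachable from Well: {Well, r1}.
Min-cut edges: r1→r2 (3), r1→r3 (4); capacity 3 + 4 = 7.
This cut is saturated, so no flow can exceed 7.

7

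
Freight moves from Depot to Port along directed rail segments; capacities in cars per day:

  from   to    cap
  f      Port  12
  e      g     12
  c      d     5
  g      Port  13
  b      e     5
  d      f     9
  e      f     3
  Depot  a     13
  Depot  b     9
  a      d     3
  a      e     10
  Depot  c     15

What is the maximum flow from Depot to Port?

Augment Depot→a→d→f→Port: bottleneck 3, flow now 3.
Augment Depot→a→e→f→Port: bottleneck 3, flow now 6.
Augment Depot→a→e→g→Port: bottleneck 7, flow now 13.
Augment Depot→b→e→g→Port: bottleneck 5, flow now 18.
Augment Depot→c→d→f→Port: bottleneck 5, flow now 23.
No augmenting path remains; maximum flow = 23.
In the residual graph, reachable from Depot: {Depot, b, c}.
Min-cut edges: Depot→a (13), b→e (5), c→d (5); capacity 13 + 5 + 5 = 23.
This cut is saturated, so no flow can exceed 23.

23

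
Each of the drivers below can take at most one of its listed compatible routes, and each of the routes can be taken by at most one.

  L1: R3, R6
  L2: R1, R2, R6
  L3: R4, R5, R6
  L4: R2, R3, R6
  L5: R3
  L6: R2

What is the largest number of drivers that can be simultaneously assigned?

5

Unit-capacity flow: source→left, listed edges, right→sink; max matching = max flow.
Augmenting path L1→R3 (+1); matched 1.
Augmenting path L2→R1 (+1); matched 2.
Augmenting path L3→R4 (+1); matched 3.
Augmenting path L4→R2 (+1); matched 4.
Augmenting path L5→R3→L1→R6 (+1); matched 5.
No augmenting path remains; maximum matching = 5.
König certificate: {L2, L3, R2, R3, R6} is a vertex cover of size 5 (every listed pair touches it), so no matching can be larger.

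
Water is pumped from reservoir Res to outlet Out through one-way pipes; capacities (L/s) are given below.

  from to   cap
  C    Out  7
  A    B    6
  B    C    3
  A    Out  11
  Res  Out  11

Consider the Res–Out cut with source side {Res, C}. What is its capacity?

18

Edges leaving {Res, C}: Res→Out (11), C→Out (7).
Cut capacity = 11 + 7 = 18.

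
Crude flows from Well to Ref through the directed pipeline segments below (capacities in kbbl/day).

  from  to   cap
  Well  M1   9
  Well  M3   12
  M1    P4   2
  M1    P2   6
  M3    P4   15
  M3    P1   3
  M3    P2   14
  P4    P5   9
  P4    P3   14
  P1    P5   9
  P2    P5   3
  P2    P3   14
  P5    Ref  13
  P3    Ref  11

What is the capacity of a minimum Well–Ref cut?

20

Augment Well→M1→P4→P5→Ref: bottleneck 2, flow now 2.
Augment Well→M1→P2→P5→Ref: bottleneck 3, flow now 5.
Augment Well→M1→P2→P3→Ref: bottleneck 3, flow now 8.
Augment Well→M3→P4→P5→Ref: bottleneck 7, flow now 15.
Augment Well→M3→P4→P3→Ref: bottleneck 5, flow now 20.
No augmenting path remains; maximum flow = 20.
By max-flow min-cut, the minimum cut capacity equals the max flow.
In the residual graph, reachable from Well: {Well, M1}.
Min-cut edges: Well→M3 (12), M1→P4 (2), M1→P2 (6); capacity 12 + 2 + 6 = 20.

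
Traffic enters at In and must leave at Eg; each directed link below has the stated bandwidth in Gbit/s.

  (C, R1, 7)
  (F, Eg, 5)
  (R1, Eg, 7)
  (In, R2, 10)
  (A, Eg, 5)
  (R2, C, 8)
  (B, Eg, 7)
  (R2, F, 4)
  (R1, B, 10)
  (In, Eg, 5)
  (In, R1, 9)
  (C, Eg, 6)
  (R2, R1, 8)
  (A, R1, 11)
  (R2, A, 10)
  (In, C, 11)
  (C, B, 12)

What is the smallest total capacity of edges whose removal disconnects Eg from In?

34

Augment In→Eg: bottleneck 5, flow now 5.
Augment In→C→Eg: bottleneck 6, flow now 11.
Augment In→R1→Eg: bottleneck 7, flow now 18.
Augment In→R2→A→Eg: bottleneck 5, flow now 23.
Augment In→R2→F→Eg: bottleneck 4, flow now 27.
Augment In→C→B→Eg: bottleneck 5, flow now 32.
Augment In→R1→B→Eg: bottleneck 2, flow now 34.
No augmenting path remains; maximum flow = 34.
By max-flow min-cut, the minimum cut capacity equals the max flow.
In the residual graph, reachable from In: {In, R2, C, A, R1, B}.
Min-cut edges: In→Eg (5), R2→F (4), C→Eg (6), A→Eg (5), R1→Eg (7), B→Eg (7); capacity 5 + 4 + 6 + 5 + 7 + 7 = 34.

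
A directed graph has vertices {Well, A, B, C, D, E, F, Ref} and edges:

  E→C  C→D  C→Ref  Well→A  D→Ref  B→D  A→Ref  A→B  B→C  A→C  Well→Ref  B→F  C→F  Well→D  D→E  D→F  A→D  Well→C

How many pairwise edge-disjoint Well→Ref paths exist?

Assign every edge capacity 1; by Menger, the answer equals the max flow.
Path Well→Ref (+1); total 1.
Path Well→A→Ref (+1); total 2.
Path Well→C→Ref (+1); total 3.
Path Well→D→Ref (+1); total 4.
No residual Well→Ref path; max flow = 4.
Certifying cut of size 4: {Well→A, Well→C, Well→D, Well→Ref}.

4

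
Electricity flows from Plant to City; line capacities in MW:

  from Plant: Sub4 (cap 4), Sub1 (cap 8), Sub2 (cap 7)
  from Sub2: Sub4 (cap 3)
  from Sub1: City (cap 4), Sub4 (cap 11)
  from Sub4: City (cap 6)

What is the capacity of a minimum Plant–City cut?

10

Augment Plant→Sub1→City: bottleneck 4, flow now 4.
Augment Plant→Sub4→City: bottleneck 4, flow now 8.
Augment Plant→Sub2→Sub4→City: bottleneck 2, flow now 10.
No augmenting path remains; maximum flow = 10.
By max-flow min-cut, the minimum cut capacity equals the max flow.
In the residual graph, reachable from Plant: {Plant, Sub2, Sub1, Sub4}.
Min-cut edges: Sub1→City (4), Sub4→City (6); capacity 4 + 6 = 10.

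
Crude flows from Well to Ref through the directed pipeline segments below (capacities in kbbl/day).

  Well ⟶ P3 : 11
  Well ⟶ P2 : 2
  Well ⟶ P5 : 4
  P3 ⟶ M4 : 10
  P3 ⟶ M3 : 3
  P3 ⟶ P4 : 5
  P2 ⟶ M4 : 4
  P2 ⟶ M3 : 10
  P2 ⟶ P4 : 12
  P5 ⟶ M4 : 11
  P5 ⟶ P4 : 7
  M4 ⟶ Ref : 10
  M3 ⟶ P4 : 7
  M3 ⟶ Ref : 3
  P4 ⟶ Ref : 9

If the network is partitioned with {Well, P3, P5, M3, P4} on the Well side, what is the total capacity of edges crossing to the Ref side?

Edges leaving {Well, P3, P5, M3, P4}: Well→P2 (2), P3→M4 (10), P5→M4 (11), M3→Ref (3), P4→Ref (9).
Cut capacity = 2 + 10 + 11 + 3 + 9 = 35.

35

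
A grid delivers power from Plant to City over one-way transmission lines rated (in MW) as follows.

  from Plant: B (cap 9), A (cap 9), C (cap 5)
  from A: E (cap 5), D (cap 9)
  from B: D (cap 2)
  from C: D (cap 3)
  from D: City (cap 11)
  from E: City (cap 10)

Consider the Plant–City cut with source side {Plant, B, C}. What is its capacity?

14

Edges leaving {Plant, B, C}: Plant→A (9), B→D (2), C→D (3).
Cut capacity = 9 + 2 + 3 = 14.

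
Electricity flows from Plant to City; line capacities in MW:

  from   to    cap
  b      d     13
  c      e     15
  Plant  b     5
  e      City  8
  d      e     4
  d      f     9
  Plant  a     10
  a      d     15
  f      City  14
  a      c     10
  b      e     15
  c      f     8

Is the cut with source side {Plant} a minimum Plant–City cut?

Yes — it is a minimum cut (capacity 15).

Given cut capacity: 10 + 5 = 15.
Augment Plant→b→e→City: bottleneck 5, flow now 5.
Augment Plant→a→c→e→City: bottleneck 3, flow now 8.
Augment Plant→a→c→f→City: bottleneck 7, flow now 15.
No augmenting path remains; maximum flow = 15.
Cut capacity 15 equals the max flow, so it is a minimum cut.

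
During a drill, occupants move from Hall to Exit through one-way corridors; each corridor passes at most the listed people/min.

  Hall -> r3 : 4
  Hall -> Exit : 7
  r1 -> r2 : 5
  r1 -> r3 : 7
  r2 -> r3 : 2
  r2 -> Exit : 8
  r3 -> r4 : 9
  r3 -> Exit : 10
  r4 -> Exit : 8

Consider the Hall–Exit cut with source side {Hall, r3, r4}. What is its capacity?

Edges leaving {Hall, r3, r4}: Hall→Exit (7), r3→Exit (10), r4→Exit (8).
Cut capacity = 7 + 10 + 8 = 25.

25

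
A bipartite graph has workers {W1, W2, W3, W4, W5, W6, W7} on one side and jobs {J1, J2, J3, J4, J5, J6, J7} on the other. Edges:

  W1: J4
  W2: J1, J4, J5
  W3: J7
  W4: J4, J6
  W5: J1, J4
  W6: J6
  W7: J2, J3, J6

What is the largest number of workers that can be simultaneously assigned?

Unit-capacity flow: source→left, listed edges, right→sink; max matching = max flow.
Augmenting path W1→J4 (+1); matched 1.
Augmenting path W2→J1 (+1); matched 2.
Augmenting path W3→J7 (+1); matched 3.
Augmenting path W4→J6 (+1); matched 4.
Augmenting path W7→J2 (+1); matched 5.
Augmenting path W5→J1→W2→J5 (+1); matched 6.
No augmenting path remains; maximum matching = 6.
König certificate: {W2, W3, W5, W7, J4, J6} is a vertex cover of size 6 (every listed pair touches it), so no matching can be larger.

6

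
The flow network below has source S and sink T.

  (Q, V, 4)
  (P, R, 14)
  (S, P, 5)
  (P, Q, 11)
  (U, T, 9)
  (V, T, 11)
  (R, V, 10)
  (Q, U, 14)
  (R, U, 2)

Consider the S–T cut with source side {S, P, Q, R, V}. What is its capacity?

Edges leaving {S, P, Q, R, V}: Q→U (14), R→U (2), V→T (11).
Cut capacity = 14 + 2 + 11 = 27.

27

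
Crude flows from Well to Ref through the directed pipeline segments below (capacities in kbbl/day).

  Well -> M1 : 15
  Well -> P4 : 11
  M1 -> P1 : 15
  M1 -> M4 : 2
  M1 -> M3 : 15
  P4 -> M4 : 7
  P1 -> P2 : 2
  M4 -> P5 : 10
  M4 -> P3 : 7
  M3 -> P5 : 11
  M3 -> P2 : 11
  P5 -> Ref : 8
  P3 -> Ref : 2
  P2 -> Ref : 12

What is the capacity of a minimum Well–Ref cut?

Augment Well→M1→P1→P2→Ref: bottleneck 2, flow now 2.
Augment Well→M1→M4→P5→Ref: bottleneck 2, flow now 4.
Augment Well→M1→M3→P5→Ref: bottleneck 6, flow now 10.
Augment Well→M1→M3→P2→Ref: bottleneck 5, flow now 15.
Augment Well→P4→M4→P3→Ref: bottleneck 2, flow now 17.
Augment Well→P4→M4→M1→M3→P2→Ref: bottleneck 2, flow now 19. (uses reverse residual edge)
Augment Well→P4→M4→P5→M3→P2→Ref: bottleneck 3, flow now 22. (uses reverse residual edge)
No augmenting path remains; maximum flow = 22.
By max-flow min-cut, the minimum cut capacity equals the max flow.
In the residual graph, reachable from Well: {Well, P4}.
Min-cut edges: Well→M1 (15), P4→M4 (7); capacity 15 + 7 = 22.

22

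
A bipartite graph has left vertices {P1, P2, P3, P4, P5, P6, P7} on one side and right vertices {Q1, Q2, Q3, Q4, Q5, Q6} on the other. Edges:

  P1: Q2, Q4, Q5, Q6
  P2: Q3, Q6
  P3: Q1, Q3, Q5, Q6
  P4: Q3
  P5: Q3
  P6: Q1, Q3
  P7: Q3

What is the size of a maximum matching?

5

Unit-capacity flow: source→left, listed edges, right→sink; max matching = max flow.
Augmenting path P1→Q2 (+1); matched 1.
Augmenting path P2→Q3 (+1); matched 2.
Augmenting path P3→Q1 (+1); matched 3.
Augmenting path P4→Q3→P2→Q6 (+1); matched 4.
Augmenting path P6→Q1→P3→Q5 (+1); matched 5.
No augmenting path remains; maximum matching = 5.
König certificate: {P1, P2, P3, P6, Q3} is a vertex cover of size 5 (every listed pair touches it), so no matching can be larger.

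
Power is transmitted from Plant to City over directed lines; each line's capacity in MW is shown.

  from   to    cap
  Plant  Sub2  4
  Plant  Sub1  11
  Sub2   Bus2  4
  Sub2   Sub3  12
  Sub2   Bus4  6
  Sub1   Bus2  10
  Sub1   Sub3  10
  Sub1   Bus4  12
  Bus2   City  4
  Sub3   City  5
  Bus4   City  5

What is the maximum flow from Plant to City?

Augment Plant→Sub2→Bus2→City: bottleneck 4, flow now 4.
Augment Plant→Sub1→Sub3→City: bottleneck 5, flow now 9.
Augment Plant→Sub1→Bus4→City: bottleneck 5, flow now 14.
No augmenting path remains; maximum flow = 14.
In the residual graph, reachable from Plant: {Plant, Sub2, Sub1, Bus2, Sub3, Bus4}.
Min-cut edges: Bus2→City (4), Sub3→City (5), Bus4→City (5); capacity 4 + 5 + 5 = 14.
This cut is saturated, so no flow can exceed 14.

14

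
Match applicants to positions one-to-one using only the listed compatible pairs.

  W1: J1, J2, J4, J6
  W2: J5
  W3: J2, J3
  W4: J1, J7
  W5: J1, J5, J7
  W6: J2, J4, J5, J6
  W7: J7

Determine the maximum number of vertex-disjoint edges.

Unit-capacity flow: source→left, listed edges, right→sink; max matching = max flow.
Augmenting path W1→J1 (+1); matched 1.
Augmenting path W2→J5 (+1); matched 2.
Augmenting path W3→J2 (+1); matched 3.
Augmenting path W4→J7 (+1); matched 4.
Augmenting path W6→J4 (+1); matched 5.
Augmenting path W5→J1→W1→J6 (+1); matched 6.
No augmenting path remains; maximum matching = 6.
König certificate: {W1, W3, W6, J1, J5, J7} is a vertex cover of size 6 (every listed pair touches it), so no matching can be larger.

6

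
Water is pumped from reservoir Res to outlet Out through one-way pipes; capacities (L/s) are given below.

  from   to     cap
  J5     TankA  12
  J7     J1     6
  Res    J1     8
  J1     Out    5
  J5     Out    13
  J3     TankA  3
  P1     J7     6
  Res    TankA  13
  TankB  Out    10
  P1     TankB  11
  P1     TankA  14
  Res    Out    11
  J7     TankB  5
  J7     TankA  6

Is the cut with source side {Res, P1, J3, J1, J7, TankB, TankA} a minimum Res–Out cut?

Given cut capacity: 11 + 5 + 10 = 26.
Augment Res→Out: bottleneck 11, flow now 11.
Augment Res→J1→Out: bottleneck 5, flow now 16.
No augmenting path remains; maximum flow = 16.
In the residual graph, reachable from Res: {Res, J1, TankA}.
Min-cut edges: Res→Out (11), J1→Out (5); capacity 11 + 5 = 16.
Cut capacity 26 exceeds the max flow 16, so it is not minimum.

No — its capacity is 26, but the minimum cut has capacity 16.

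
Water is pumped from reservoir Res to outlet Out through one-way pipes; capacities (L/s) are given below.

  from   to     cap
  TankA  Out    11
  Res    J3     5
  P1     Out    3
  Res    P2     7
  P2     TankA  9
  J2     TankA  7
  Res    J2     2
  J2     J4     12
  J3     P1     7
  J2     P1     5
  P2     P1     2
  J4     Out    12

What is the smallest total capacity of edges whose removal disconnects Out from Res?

12

Augment Res→P2→TankA→Out: bottleneck 7, flow now 7.
Augment Res→J3→P1→Out: bottleneck 3, flow now 10.
Augment Res→J2→TankA→Out: bottleneck 2, flow now 12.
No augmenting path remains; maximum flow = 12.
By max-flow min-cut, the minimum cut capacity equals the max flow.
In the residual graph, reachable from Res: {Res, J3, P1}.
Min-cut edges: Res→P2 (7), Res→J2 (2), P1→Out (3); capacity 7 + 2 + 3 = 12.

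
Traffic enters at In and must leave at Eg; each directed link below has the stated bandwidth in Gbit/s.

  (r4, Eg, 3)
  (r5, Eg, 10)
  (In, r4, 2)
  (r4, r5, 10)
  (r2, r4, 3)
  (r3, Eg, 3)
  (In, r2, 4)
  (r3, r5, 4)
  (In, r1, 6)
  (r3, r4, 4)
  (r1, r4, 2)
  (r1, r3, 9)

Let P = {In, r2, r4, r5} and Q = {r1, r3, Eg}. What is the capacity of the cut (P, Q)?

Edges leaving {In, r2, r4, r5}: In→r1 (6), r4→Eg (3), r5→Eg (10).
Cut capacity = 6 + 3 + 10 = 19.

19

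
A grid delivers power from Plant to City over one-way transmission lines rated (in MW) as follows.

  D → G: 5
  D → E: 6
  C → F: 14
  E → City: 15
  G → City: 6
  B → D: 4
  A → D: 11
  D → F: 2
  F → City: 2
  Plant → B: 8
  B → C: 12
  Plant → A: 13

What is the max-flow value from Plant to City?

13

Augment Plant→A→D→E→City: bottleneck 6, flow now 6.
Augment Plant→A→D→F→City: bottleneck 2, flow now 8.
Augment Plant→A→D→G→City: bottleneck 3, flow now 11.
Augment Plant→B→D→G→City: bottleneck 2, flow now 13.
No augmenting path remains; maximum flow = 13.
In the residual graph, reachable from Plant: {Plant, A, B, C, D, F}.
Min-cut edges: D→E (6), D→G (5), F→City (2); capacity 6 + 5 + 2 = 13.
This cut is saturated, so no flow can exceed 13.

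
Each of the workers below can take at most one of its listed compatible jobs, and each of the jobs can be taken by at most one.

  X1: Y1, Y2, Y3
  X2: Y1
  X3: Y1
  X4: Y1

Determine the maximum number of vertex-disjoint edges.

Unit-capacity flow: source→left, listed edges, right→sink; max matching = max flow.
Augmenting path X1→Y1 (+1); matched 1.
Augmenting path X2→Y1→X1→Y2 (+1); matched 2.
No augmenting path remains; maximum matching = 2.
König certificate: {X1, Y1} is a vertex cover of size 2 (every listed pair touches it), so no matching can be larger.

2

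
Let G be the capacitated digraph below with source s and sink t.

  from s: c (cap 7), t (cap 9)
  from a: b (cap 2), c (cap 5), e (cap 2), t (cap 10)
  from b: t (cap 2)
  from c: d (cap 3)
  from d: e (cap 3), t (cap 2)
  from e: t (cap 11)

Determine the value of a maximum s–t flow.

Augment s→t: bottleneck 9, flow now 9.
Augment s→c→d→t: bottleneck 2, flow now 11.
Augment s→c→d→e→t: bottleneck 1, flow now 12.
No augmenting path remains; maximum flow = 12.
In the residual graph, reachable from s: {s, c}.
Min-cut edges: s→t (9), c→d (3); capacity 9 + 3 = 12.
This cut is saturated, so no flow can exceed 12.

12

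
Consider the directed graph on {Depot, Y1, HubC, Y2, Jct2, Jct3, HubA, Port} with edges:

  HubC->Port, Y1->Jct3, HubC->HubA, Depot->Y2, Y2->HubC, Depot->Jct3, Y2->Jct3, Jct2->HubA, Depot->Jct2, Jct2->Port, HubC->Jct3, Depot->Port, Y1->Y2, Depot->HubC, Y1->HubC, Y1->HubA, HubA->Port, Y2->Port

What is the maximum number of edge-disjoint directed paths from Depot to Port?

4

Assign every edge capacity 1; by Menger, the answer equals the max flow.
Path Depot→Port (+1); total 1.
Path Depot→HubC→Port (+1); total 2.
Path Depot→Y2→Port (+1); total 3.
Path Depot→Jct2→Port (+1); total 4.
No residual Depot→Port path; max flow = 4.
Certifying cut of size 4: {Depot→HubC, Depot→Jct2, Depot→Port, Depot→Y2}.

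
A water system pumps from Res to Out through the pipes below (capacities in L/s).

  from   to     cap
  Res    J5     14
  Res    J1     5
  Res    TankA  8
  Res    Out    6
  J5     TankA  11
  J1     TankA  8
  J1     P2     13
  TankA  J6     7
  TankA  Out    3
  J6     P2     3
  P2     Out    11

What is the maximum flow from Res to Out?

Augment Res→Out: bottleneck 6, flow now 6.
Augment Res→TankA→Out: bottleneck 3, flow now 9.
Augment Res→J1→P2→Out: bottleneck 5, flow now 14.
Augment Res→TankA→J6→P2→Out: bottleneck 3, flow now 17.
No augmenting path remains; maximum flow = 17.
In the residual graph, reachable from Res: {Res, J5, TankA, J6}.
Min-cut edges: Res→J1 (5), Res→Out (6), TankA→Out (3), J6→P2 (3); capacity 5 + 6 + 3 + 3 = 17.
This cut is saturated, so no flow can exceed 17.

17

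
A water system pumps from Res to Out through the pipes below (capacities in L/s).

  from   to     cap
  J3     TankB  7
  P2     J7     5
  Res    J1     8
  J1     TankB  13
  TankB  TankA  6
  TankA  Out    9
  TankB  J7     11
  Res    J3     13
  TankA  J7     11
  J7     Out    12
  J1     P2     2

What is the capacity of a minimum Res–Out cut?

15

Augment Res→J1→P2→J7→Out: bottleneck 2, flow now 2.
Augment Res→J1→TankB→J7→Out: bottleneck 6, flow now 8.
Augment Res→J3→TankB→J7→Out: bottleneck 4, flow now 12.
Augment Res→J3→TankB→TankA→Out: bottleneck 3, flow now 15.
No augmenting path remains; maximum flow = 15.
By max-flow min-cut, the minimum cut capacity equals the max flow.
In the residual graph, reachable from Res: {Res, J3}.
Min-cut edges: Res→J1 (8), J3→TankB (7); capacity 8 + 7 = 15.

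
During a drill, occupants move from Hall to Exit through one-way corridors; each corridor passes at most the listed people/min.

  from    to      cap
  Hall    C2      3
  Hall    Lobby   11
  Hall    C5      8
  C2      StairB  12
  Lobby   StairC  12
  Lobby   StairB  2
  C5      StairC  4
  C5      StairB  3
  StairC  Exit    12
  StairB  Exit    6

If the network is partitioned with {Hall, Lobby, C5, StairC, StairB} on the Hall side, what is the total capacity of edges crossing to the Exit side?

21

Edges leaving {Hall, Lobby, C5, StairC, StairB}: Hall→C2 (3), StairC→Exit (12), StairB→Exit (6).
Cut capacity = 3 + 12 + 6 = 21.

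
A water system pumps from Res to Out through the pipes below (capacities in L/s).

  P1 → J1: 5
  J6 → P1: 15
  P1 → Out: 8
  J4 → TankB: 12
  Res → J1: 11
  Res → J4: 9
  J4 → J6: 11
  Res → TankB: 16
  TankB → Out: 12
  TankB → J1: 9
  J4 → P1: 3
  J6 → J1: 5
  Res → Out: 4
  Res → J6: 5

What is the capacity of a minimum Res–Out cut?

Augment Res→Out: bottleneck 4, flow now 4.
Augment Res→TankB→Out: bottleneck 12, flow now 16.
Augment Res→J4→P1→Out: bottleneck 3, flow now 19.
Augment Res→J6→P1→Out: bottleneck 5, flow now 24.
No augmenting path remains; maximum flow = 24.
By max-flow min-cut, the minimum cut capacity equals the max flow.
In the residual graph, reachable from Res: {Res, J4, TankB, J6, P1, J1}.
Min-cut edges: Res→Out (4), TankB→Out (12), P1→Out (8); capacity 4 + 12 + 8 = 24.

24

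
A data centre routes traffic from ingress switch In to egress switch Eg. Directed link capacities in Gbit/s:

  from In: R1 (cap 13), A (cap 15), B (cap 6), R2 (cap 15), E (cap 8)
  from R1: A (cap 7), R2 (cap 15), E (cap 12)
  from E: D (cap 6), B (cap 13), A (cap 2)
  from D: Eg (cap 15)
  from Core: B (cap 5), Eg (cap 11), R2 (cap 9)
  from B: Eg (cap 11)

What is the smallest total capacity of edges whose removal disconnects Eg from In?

Augment In→B→Eg: bottleneck 6, flow now 6.
Augment In→E→D→Eg: bottleneck 6, flow now 12.
Augment In→E→B→Eg: bottleneck 2, flow now 14.
Augment In→R1→E→B→Eg: bottleneck 3, flow now 17.
No augmenting path remains; maximum flow = 17.
By max-flow min-cut, the minimum cut capacity equals the max flow.
In the residual graph, reachable from In: {In, R1, E, R2, A, B}.
Min-cut edges: E→D (6), B→Eg (11); capacity 6 + 11 = 17.

17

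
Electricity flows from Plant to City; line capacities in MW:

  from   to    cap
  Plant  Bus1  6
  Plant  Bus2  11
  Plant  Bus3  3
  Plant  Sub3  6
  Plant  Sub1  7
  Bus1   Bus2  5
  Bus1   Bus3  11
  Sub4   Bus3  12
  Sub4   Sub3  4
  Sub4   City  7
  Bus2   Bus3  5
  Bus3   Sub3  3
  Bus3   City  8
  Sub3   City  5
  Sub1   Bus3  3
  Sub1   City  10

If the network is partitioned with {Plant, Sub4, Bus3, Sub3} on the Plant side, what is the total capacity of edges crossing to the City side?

44

Edges leaving {Plant, Sub4, Bus3, Sub3}: Plant→Bus1 (6), Plant→Bus2 (11), Plant→Sub1 (7), Sub4→City (7), Bus3→City (8), Sub3→City (5).
Cut capacity = 6 + 11 + 7 + 7 + 8 + 5 = 44.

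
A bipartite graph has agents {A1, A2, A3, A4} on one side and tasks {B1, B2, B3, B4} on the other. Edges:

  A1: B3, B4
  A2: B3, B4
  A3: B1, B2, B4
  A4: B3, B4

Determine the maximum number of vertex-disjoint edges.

3

Unit-capacity flow: source→left, listed edges, right→sink; max matching = max flow.
Augmenting path A1→B3 (+1); matched 1.
Augmenting path A2→B4 (+1); matched 2.
Augmenting path A3→B1 (+1); matched 3.
No augmenting path remains; maximum matching = 3.
König certificate: {A3, B3, B4} is a vertex cover of size 3 (every listed pair touches it), so no matching can be larger.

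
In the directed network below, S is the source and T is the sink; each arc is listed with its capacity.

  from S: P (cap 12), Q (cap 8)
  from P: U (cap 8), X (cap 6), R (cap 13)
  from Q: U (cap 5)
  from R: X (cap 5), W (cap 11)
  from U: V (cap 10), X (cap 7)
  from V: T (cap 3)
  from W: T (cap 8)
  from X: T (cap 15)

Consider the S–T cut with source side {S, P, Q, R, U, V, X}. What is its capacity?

29

Edges leaving {S, P, Q, R, U, V, X}: R→W (11), V→T (3), X→T (15).
Cut capacity = 11 + 3 + 15 = 29.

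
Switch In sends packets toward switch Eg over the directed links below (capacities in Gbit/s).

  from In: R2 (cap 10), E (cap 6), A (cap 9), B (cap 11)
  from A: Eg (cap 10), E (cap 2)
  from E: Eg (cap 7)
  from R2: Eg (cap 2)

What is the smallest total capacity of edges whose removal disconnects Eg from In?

Augment In→A→Eg: bottleneck 9, flow now 9.
Augment In→E→Eg: bottleneck 6, flow now 15.
Augment In→R2→Eg: bottleneck 2, flow now 17.
No augmenting path remains; maximum flow = 17.
By max-flow min-cut, the minimum cut capacity equals the max flow.
In the residual graph, reachable from In: {In, B, R2}.
Min-cut edges: In→A (9), In→E (6), R2→Eg (2); capacity 9 + 6 + 2 = 17.

17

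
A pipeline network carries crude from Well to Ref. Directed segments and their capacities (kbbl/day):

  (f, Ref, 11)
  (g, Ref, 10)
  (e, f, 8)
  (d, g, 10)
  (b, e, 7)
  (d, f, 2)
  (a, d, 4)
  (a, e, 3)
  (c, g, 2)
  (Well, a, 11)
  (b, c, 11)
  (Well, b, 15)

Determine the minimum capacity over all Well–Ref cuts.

14

Augment Well→a→d→f→Ref: bottleneck 2, flow now 2.
Augment Well→a→d→g→Ref: bottleneck 2, flow now 4.
Augment Well→a→e→f→Ref: bottleneck 3, flow now 7.
Augment Well→b→c→g→Ref: bottleneck 2, flow now 9.
Augment Well→b→e→f→Ref: bottleneck 5, flow now 14.
No augmenting path remains; maximum flow = 14.
By max-flow min-cut, the minimum cut capacity equals the max flow.
In the residual graph, reachable from Well: {Well, a, b, c, e}.
Min-cut edges: a→d (4), c→g (2), e→f (8); capacity 4 + 2 + 8 = 14.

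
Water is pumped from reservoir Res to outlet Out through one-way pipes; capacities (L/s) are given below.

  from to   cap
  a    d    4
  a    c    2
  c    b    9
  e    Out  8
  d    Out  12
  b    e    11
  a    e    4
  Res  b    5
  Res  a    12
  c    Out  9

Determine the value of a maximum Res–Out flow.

14

Augment Res→a→c→Out: bottleneck 2, flow now 2.
Augment Res→a→d→Out: bottleneck 4, flow now 6.
Augment Res→a→e→Out: bottleneck 4, flow now 10.
Augment Res→b→e→Out: bottleneck 4, flow now 14.
No augmenting path remains; maximum flow = 14.
In the residual graph, reachable from Res: {Res, a, b, e}.
Min-cut edges: a→c (2), a→d (4), e→Out (8); capacity 2 + 4 + 8 = 14.
This cut is saturated, so no flow can exceed 14.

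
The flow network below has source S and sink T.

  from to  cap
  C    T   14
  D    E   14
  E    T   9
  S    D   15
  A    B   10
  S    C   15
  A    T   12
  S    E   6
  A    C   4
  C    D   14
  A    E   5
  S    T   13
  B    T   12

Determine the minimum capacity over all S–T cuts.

36

Augment S→T: bottleneck 13, flow now 13.
Augment S→C→T: bottleneck 14, flow now 27.
Augment S→E→T: bottleneck 6, flow now 33.
Augment S→D→E→T: bottleneck 3, flow now 36.
No augmenting path remains; maximum flow = 36.
By max-flow min-cut, the minimum cut capacity equals the max flow.
In the residual graph, reachable from S: {S, C, D, E}.
Min-cut edges: S→T (13), C→T (14), E→T (9); capacity 13 + 14 + 9 = 36.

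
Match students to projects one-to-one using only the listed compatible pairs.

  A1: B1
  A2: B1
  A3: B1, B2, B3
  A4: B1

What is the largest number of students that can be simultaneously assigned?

Unit-capacity flow: source→left, listed edges, right→sink; max matching = max flow.
Augmenting path A1→B1 (+1); matched 1.
Augmenting path A3→B2 (+1); matched 2.
No augmenting path remains; maximum matching = 2.
König certificate: {A3, B1} is a vertex cover of size 2 (every listed pair touches it), so no matching can be larger.

2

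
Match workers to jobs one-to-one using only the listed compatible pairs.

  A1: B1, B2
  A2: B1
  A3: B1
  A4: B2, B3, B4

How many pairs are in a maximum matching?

3

Unit-capacity flow: source→left, listed edges, right→sink; max matching = max flow.
Augmenting path A1→B1 (+1); matched 1.
Augmenting path A4→B2 (+1); matched 2.
Augmenting path A2→B1→A1→B2→A4→B3 (+1); matched 3.
No augmenting path remains; maximum matching = 3.
König certificate: {A1, A4, B1} is a vertex cover of size 3 (every listed pair touches it), so no matching can be larger.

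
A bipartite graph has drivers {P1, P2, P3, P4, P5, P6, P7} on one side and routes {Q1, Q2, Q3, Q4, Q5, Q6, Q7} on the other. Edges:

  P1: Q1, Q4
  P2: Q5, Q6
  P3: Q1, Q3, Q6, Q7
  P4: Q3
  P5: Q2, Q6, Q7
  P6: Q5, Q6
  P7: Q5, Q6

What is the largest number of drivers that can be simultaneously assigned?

6

Unit-capacity flow: source→left, listed edges, right→sink; max matching = max flow.
Augmenting path P1→Q1 (+1); matched 1.
Augmenting path P2→Q5 (+1); matched 2.
Augmenting path P3→Q3 (+1); matched 3.
Augmenting path P5→Q2 (+1); matched 4.
Augmenting path P6→Q6 (+1); matched 5.
Augmenting path P4→Q3→P3→Q7 (+1); matched 6.
No augmenting path remains; maximum matching = 6.
König certificate: {P1, P3, P4, P5, Q5, Q6} is a vertex cover of size 6 (every listed pair touches it), so no matching can be larger.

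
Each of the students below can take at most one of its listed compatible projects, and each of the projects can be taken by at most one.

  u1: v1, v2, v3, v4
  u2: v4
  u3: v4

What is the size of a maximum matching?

2

Unit-capacity flow: source→left, listed edges, right→sink; max matching = max flow.
Augmenting path u1→v1 (+1); matched 1.
Augmenting path u2→v4 (+1); matched 2.
No augmenting path remains; maximum matching = 2.
König certificate: {u1, v4} is a vertex cover of size 2 (every listed pair touches it), so no matching can be larger.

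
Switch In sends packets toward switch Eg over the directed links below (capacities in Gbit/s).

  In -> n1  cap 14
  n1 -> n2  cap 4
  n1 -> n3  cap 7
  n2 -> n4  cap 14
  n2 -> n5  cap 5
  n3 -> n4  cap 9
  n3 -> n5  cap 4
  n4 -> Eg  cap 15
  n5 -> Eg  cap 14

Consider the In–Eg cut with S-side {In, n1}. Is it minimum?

Given cut capacity: 4 + 7 = 11.
Augment In→n1→n2→n4→Eg: bottleneck 4, flow now 4.
Augment In→n1→n3→n4→Eg: bottleneck 7, flow now 11.
No augmenting path remains; maximum flow = 11.
Cut capacity 11 equals the max flow, so it is a minimum cut.

Yes — it is a minimum cut (capacity 11).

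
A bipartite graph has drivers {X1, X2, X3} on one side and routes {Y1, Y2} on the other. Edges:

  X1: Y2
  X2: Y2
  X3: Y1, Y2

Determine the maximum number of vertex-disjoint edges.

2

Unit-capacity flow: source→left, listed edges, right→sink; max matching = max flow.
Augmenting path X1→Y2 (+1); matched 1.
Augmenting path X3→Y1 (+1); matched 2.
No augmenting path remains; maximum matching = 2.
König certificate: {X3, Y2} is a vertex cover of size 2 (every listed pair touches it), so no matching can be larger.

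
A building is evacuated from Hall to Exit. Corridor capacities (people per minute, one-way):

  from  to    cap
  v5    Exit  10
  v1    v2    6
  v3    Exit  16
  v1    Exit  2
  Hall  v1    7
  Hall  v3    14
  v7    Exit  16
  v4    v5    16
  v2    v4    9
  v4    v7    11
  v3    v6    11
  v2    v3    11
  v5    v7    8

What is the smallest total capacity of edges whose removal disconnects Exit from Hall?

Augment Hall→v1→Exit: bottleneck 2, flow now 2.
Augment Hall→v3→Exit: bottleneck 14, flow now 16.
Augment Hall→v1→v2→v3→Exit: bottleneck 2, flow now 18.
Augment Hall→v1→v2→v4→v5→Exit: bottleneck 3, flow now 21.
No augmenting path remains; maximum flow = 21.
By max-flow min-cut, the minimum cut capacity equals the max flow.
In the residual graph, reachable from Hall: {Hall}.
Min-cut edges: Hall→v1 (7), Hall→v3 (14); capacity 7 + 14 = 21.

21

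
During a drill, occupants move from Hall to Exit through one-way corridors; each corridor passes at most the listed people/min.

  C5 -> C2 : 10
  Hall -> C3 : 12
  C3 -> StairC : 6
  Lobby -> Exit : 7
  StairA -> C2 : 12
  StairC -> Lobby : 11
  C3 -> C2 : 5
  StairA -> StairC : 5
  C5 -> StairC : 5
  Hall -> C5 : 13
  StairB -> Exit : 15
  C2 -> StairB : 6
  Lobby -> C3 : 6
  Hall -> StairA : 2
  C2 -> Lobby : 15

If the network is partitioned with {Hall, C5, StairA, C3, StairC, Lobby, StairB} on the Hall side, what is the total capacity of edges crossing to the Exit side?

Edges leaving {Hall, C5, StairA, C3, StairC, Lobby, StairB}: C5→C2 (10), StairA→C2 (12), C3→C2 (5), Lobby→Exit (7), StairB→Exit (15).
Cut capacity = 10 + 12 + 5 + 7 + 15 = 49.

49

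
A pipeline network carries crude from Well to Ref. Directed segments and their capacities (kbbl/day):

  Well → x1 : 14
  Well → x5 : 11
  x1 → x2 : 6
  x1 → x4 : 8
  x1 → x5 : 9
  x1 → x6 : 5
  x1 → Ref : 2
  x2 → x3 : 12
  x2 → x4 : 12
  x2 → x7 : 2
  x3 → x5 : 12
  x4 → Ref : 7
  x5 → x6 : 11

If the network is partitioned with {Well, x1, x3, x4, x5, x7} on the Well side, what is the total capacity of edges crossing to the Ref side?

31

Edges leaving {Well, x1, x3, x4, x5, x7}: x1→x2 (6), x1→x6 (5), x1→Ref (2), x4→Ref (7), x5→x6 (11).
Cut capacity = 6 + 5 + 2 + 7 + 11 = 31.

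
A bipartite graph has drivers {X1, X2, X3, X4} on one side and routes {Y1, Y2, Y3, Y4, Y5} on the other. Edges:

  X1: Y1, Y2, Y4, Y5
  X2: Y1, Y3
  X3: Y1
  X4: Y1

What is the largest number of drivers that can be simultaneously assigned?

Unit-capacity flow: source→left, listed edges, right→sink; max matching = max flow.
Augmenting path X1→Y1 (+1); matched 1.
Augmenting path X2→Y3 (+1); matched 2.
Augmenting path X3→Y1→X1→Y2 (+1); matched 3.
No augmenting path remains; maximum matching = 3.
König certificate: {X1, X2, Y1} is a vertex cover of size 3 (every listed pair touches it), so no matching can be larger.

3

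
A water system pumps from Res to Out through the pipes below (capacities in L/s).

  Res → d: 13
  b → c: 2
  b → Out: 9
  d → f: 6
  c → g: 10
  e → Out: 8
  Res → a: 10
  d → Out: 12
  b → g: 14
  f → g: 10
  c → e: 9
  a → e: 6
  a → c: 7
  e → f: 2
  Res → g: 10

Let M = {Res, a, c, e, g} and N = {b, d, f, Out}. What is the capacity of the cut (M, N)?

23

Edges leaving {Res, a, c, e, g}: Res→d (13), e→f (2), e→Out (8).
Cut capacity = 13 + 2 + 8 = 23.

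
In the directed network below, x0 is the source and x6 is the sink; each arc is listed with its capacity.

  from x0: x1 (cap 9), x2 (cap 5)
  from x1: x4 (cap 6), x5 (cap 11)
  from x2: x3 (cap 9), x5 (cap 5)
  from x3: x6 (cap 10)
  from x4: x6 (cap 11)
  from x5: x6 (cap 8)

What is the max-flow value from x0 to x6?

Augment x0→x1→x4→x6: bottleneck 6, flow now 6.
Augment x0→x1→x5→x6: bottleneck 3, flow now 9.
Augment x0→x2→x3→x6: bottleneck 5, flow now 14.
No augmenting path remains; maximum flow = 14.
In the residual graph, reachable from x0: {x0}.
Min-cut edges: x0→x1 (9), x0→x2 (5); capacity 9 + 5 = 14.
This cut is saturated, so no flow can exceed 14.

14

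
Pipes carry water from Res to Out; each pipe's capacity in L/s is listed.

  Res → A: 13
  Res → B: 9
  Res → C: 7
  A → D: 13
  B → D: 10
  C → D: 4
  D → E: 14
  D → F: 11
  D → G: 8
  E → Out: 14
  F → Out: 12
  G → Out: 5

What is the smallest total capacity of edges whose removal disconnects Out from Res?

26

Augment Res→A→D→E→Out: bottleneck 13, flow now 13.
Augment Res→B→D→E→Out: bottleneck 1, flow now 14.
Augment Res→B→D→F→Out: bottleneck 8, flow now 22.
Augment Res→C→D→F→Out: bottleneck 3, flow now 25.
Augment Res→C→D→G→Out: bottleneck 1, flow now 26.
No augmenting path remains; maximum flow = 26.
By max-flow min-cut, the minimum cut capacity equals the max flow.
In the residual graph, reachable from Res: {Res, C}.
Min-cut edges: Res→A (13), Res→B (9), C→D (4); capacity 13 + 9 + 4 = 26.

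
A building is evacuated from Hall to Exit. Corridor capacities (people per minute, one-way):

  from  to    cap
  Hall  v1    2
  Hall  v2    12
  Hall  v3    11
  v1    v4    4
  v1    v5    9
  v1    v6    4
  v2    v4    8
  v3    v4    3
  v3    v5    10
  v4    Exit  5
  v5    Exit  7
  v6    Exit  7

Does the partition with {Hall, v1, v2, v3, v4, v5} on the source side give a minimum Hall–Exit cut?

Given cut capacity: 4 + 5 + 7 = 16.
Augment Hall→v1→v4→Exit: bottleneck 2, flow now 2.
Augment Hall→v2→v4→Exit: bottleneck 3, flow now 5.
Augment Hall→v3→v5→Exit: bottleneck 7, flow now 12.
Augment Hall→v2→v4→v1→v6→Exit: bottleneck 2, flow now 14. (uses reverse residual edge)
No augmenting path remains; maximum flow = 14.
In the residual graph, reachable from Hall: {Hall, v2, v3, v4, v5}.
Min-cut edges: Hall→v1 (2), v4→Exit (5), v5→Exit (7); capacity 2 + 5 + 7 = 14.
Cut capacity 16 exceeds the max flow 14, so it is not minimum.

No — its capacity is 16, but the minimum cut has capacity 14.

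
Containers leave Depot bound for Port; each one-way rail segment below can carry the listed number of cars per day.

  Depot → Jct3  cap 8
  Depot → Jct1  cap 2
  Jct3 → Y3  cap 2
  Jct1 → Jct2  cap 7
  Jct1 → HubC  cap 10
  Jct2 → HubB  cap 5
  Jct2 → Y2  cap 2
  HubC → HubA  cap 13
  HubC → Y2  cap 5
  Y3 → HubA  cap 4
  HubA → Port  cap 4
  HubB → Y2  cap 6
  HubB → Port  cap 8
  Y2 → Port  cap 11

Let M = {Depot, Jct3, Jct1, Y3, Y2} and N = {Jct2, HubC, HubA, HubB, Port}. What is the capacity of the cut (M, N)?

32

Edges leaving {Depot, Jct3, Jct1, Y3, Y2}: Jct1→Jct2 (7), Jct1→HubC (10), Y3→HubA (4), Y2→Port (11).
Cut capacity = 7 + 10 + 4 + 11 = 32.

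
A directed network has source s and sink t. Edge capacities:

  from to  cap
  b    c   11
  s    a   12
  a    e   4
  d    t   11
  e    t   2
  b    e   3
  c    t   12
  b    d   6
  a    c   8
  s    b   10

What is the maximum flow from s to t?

Augment s→a→c→t: bottleneck 8, flow now 8.
Augment s→a→e→t: bottleneck 2, flow now 10.
Augment s→b→c→t: bottleneck 4, flow now 14.
Augment s→b→d→t: bottleneck 6, flow now 20.
No augmenting path remains; maximum flow = 20.
In the residual graph, reachable from s: {s, a, e}.
Min-cut edges: s→b (10), a→c (8), e→t (2); capacity 10 + 8 + 2 = 20.
This cut is saturated, so no flow can exceed 20.

20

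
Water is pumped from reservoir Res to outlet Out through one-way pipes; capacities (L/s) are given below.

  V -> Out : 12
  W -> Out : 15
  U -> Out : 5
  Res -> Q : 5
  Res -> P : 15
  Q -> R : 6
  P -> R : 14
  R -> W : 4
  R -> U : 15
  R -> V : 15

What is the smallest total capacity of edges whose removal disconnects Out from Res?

19

Augment Res→P→R→U→Out: bottleneck 5, flow now 5.
Augment Res→P→R→V→Out: bottleneck 9, flow now 14.
Augment Res→Q→R→V→Out: bottleneck 3, flow now 17.
Augment Res→Q→R→W→Out: bottleneck 2, flow now 19.
No augmenting path remains; maximum flow = 19.
By max-flow min-cut, the minimum cut capacity equals the max flow.
In the residual graph, reachable from Res: {Res, P}.
Min-cut edges: Res→Q (5), P→R (14); capacity 5 + 14 = 19.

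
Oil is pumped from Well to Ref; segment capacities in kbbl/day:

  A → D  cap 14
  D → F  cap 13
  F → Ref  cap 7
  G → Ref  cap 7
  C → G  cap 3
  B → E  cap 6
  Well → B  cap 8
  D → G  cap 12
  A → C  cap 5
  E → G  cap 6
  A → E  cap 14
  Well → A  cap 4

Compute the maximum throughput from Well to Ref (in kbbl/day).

Augment Well→A→C→G→Ref: bottleneck 3, flow now 3.
Augment Well→A→D→F→Ref: bottleneck 1, flow now 4.
Augment Well→B→E→G→Ref: bottleneck 4, flow now 8.
Augment Well→B→E→G→C→A→D→F→Ref: bottleneck 2, flow now 10. (uses reverse residual edge)
No augmenting path remains; maximum flow = 10.
In the residual graph, reachable from Well: {Well, B}.
Min-cut edges: Well→A (4), B→E (6); capacity 4 + 6 = 10.
This cut is saturated, so no flow can exceed 10.

10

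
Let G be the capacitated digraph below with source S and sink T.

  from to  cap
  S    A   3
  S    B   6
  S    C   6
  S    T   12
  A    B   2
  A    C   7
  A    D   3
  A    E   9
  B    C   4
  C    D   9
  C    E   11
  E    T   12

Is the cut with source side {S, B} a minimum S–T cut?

No — its capacity is 25, but the minimum cut has capacity 24.

Given cut capacity: 3 + 6 + 12 + 4 = 25.
Augment S→T: bottleneck 12, flow now 12.
Augment S→A→E→T: bottleneck 3, flow now 15.
Augment S→C→E→T: bottleneck 6, flow now 21.
Augment S→B→C→E→T: bottleneck 3, flow now 24.
No augmenting path remains; maximum flow = 24.
In the residual graph, reachable from S: {S, A, B, C, D, E}.
Min-cut edges: S→T (12), E→T (12); capacity 12 + 12 = 24.
Cut capacity 25 exceeds the max flow 24, so it is not minimum.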